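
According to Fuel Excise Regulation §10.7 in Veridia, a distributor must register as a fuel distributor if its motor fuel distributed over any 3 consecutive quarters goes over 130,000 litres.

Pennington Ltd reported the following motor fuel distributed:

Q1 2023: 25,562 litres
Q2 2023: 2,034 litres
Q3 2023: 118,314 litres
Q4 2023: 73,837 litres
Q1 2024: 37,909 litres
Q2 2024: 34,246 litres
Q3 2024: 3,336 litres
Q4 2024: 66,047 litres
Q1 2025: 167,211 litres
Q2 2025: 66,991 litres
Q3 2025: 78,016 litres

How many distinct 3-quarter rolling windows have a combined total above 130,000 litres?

Q1 2023–Q3 2023: 25,562 litres + 2,034 litres + 118,314 litres = 145,910 litres (over)
Q2 2023–Q4 2023: 2,034 litres + 118,314 litres + 73,837 litres = 194,185 litres (over)
Q3 2023–Q1 2024: 118,314 litres + 73,837 litres + 37,909 litres = 230,060 litres (over)
Q4 2023–Q2 2024: 73,837 litres + 37,909 litres + 34,246 litres = 145,992 litres (over)
Q1 2024–Q3 2024: 37,909 litres + 34,246 litres + 3,336 litres = 75,491 litres (under)
Q2 2024–Q4 2024: 34,246 litres + 3,336 litres + 66,047 litres = 103,629 litres (under)
Q3 2024–Q1 2025: 3,336 litres + 66,047 litres + 167,211 litres = 236,594 litres (over)
Q4 2024–Q2 2025: 66,047 litres + 167,211 litres + 66,991 litres = 300,249 litres (over)
Q1 2025–Q3 2025: 167,211 litres + 66,991 litres + 78,016 litres = 312,218 litres (over)
7 windows exceed the threshold.

7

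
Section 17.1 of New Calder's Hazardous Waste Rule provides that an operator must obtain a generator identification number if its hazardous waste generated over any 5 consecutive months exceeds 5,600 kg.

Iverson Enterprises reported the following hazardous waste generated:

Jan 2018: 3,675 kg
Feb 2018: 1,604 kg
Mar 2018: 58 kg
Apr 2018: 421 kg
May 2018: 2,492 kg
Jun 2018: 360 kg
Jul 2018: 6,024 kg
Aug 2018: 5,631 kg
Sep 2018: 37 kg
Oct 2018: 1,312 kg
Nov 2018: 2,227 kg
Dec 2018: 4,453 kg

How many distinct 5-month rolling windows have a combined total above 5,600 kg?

7

Jan 2018–May 2018: 3,675 kg + 1,604 kg + 58 kg + 421 kg + 2,492 kg = 8,250 kg (over)
Feb 2018–Jun 2018: 1,604 kg + 58 kg + 421 kg + 2,492 kg + 360 kg = 4,935 kg (under)
Mar 2018–Jul 2018: 58 kg + 421 kg + 2,492 kg + 360 kg + 6,024 kg = 9,355 kg (over)
Apr 2018–Aug 2018: 421 kg + 2,492 kg + 360 kg + 6,024 kg + 5,631 kg = 14,928 kg (over)
May 2018–Sep 2018: 2,492 kg + 360 kg + 6,024 kg + 5,631 kg + 37 kg = 14,544 kg (over)
Jun 2018–Oct 2018: 360 kg + 6,024 kg + 5,631 kg + 37 kg + 1,312 kg = 13,364 kg (over)
Jul 2018–Nov 2018: 6,024 kg + 5,631 kg + 37 kg + 1,312 kg + 2,227 kg = 15,231 kg (over)
Aug 2018–Dec 2018: 5,631 kg + 37 kg + 1,312 kg + 2,227 kg + 4,453 kg = 13,660 kg (over)
7 windows exceed the threshold.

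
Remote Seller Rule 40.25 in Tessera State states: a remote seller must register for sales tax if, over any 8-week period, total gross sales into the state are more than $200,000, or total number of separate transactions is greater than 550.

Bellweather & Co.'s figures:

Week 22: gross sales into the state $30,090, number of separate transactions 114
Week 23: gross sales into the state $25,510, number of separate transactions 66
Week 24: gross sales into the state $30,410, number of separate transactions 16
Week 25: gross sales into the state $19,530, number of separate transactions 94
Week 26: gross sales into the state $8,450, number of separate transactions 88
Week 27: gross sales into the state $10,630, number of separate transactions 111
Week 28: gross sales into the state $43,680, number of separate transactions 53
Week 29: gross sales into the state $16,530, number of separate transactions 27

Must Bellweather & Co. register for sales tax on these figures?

Total gross sales into the state: $30,090 + $25,510 + $30,410 + $19,530 + $8,450 + $10,630 + $43,680 + $16,530 = $184,830 (≤ $200,000).
Total number of separate transactions: 114 + 66 + 16 + 94 + 88 + 111 + 53 + 27 = 569 (> 550).
The test is 'or': at least one threshold is exceeded.

Yes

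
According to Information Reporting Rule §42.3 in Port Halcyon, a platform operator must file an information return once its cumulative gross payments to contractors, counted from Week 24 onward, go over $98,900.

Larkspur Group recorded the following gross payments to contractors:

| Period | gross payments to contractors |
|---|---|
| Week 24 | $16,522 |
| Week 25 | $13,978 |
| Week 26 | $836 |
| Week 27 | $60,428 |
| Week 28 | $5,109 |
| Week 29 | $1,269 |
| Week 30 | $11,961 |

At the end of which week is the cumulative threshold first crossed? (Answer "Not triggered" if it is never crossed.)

Week 30

Through Week 24: $16,522
Through Week 25: $30,500
Through Week 26: $31,336
Through Week 27: $91,764
Through Week 28: $96,873
Through Week 29: $98,142
Through Week 30: $110,103 ← exceeds threshold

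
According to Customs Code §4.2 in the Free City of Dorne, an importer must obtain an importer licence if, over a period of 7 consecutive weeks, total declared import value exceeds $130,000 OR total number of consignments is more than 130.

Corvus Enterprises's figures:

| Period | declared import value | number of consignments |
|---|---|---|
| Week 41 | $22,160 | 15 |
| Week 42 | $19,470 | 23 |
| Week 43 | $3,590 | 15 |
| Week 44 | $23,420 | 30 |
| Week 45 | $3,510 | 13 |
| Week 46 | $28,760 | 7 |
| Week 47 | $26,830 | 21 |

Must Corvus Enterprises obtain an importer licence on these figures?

Total declared import value: $22,160 + $19,470 + $3,590 + $23,420 + $3,510 + $28,760 + $26,830 = $127,740 (≤ $130,000).
Total number of consignments: 15 + 23 + 15 + 30 + 13 + 7 + 21 = 124 (≤ 130).
The test is 'or': neither threshold is exceeded.

No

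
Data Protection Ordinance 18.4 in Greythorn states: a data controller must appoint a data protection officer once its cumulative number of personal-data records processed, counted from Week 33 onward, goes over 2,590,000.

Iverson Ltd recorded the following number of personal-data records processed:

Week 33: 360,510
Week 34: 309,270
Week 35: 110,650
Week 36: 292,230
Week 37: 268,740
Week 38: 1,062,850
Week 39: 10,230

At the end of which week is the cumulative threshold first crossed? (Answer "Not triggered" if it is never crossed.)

Not triggered

Through Week 33: 360,510
Through Week 34: 669,780
Through Week 35: 780,430
Through Week 36: 1,072,660
Through Week 37: 1,341,400
Through Week 38: 2,404,250
Through Week 39: 2,414,480
Final cumulative total 2,414,480 ≤ 2,590,000; the threshold is never exceeded.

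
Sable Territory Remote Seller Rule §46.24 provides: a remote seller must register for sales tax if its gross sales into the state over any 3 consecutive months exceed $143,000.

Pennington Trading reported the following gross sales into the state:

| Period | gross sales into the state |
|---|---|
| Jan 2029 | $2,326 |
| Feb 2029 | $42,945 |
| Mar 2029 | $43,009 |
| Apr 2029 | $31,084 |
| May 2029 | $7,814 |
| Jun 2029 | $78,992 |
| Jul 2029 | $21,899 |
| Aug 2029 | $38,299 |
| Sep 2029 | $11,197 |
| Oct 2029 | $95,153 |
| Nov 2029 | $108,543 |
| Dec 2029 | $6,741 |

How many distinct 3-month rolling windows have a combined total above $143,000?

3

Jan 2029–Mar 2029: $2,326 + $42,945 + $43,009 = $88,280 (under)
Feb 2029–Apr 2029: $42,945 + $43,009 + $31,084 = $117,038 (under)
Mar 2029–May 2029: $43,009 + $31,084 + $7,814 = $81,907 (under)
Apr 2029–Jun 2029: $31,084 + $7,814 + $78,992 = $117,890 (under)
May 2029–Jul 2029: $7,814 + $78,992 + $21,899 = $108,705 (under)
Jun 2029–Aug 2029: $78,992 + $21,899 + $38,299 = $139,190 (under)
Jul 2029–Sep 2029: $21,899 + $38,299 + $11,197 = $71,395 (under)
Aug 2029–Oct 2029: $38,299 + $11,197 + $95,153 = $144,649 (over)
Sep 2029–Nov 2029: $11,197 + $95,153 + $108,543 = $214,893 (over)
Oct 2029–Dec 2029: $95,153 + $108,543 + $6,741 = $210,437 (over)
3 windows exceed the threshold.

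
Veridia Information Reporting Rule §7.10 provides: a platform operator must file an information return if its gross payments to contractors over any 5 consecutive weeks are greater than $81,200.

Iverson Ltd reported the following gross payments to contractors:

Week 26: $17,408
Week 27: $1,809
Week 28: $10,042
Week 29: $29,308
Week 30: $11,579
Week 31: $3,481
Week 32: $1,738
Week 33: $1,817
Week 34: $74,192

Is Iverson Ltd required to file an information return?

Yes

Week 26–Week 30: $17,408 + $1,809 + $10,042 + $29,308 + $11,579 = $70,146 (under)
Week 27–Week 31: $1,809 + $10,042 + $29,308 + $11,579 + $3,481 = $56,219 (under)
Week 28–Week 32: $10,042 + $29,308 + $11,579 + $3,481 + $1,738 = $56,148 (under)
Week 29–Week 33: $29,308 + $11,579 + $3,481 + $1,738 + $1,817 = $47,923 (under)
Week 30–Week 34: $11,579 + $3,481 + $1,738 + $1,817 + $74,192 = $92,807 (over)
At least one window exceeds $81,200.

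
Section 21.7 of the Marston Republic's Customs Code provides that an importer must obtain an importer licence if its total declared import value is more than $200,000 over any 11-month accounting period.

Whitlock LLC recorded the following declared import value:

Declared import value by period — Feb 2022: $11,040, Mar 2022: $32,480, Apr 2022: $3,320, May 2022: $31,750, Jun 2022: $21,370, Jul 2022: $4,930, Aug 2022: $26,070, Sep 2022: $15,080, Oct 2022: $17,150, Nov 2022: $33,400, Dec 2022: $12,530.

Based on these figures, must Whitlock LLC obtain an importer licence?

Yes

Total declared import value: $11,040 + $32,480 + $3,320 + $31,750 + $21,370 + $4,930 + $26,070 + $15,080 + $17,150 + $33,400 + $12,530 = $209,120.
$209,120 > $200,000, so the threshold is exceeded.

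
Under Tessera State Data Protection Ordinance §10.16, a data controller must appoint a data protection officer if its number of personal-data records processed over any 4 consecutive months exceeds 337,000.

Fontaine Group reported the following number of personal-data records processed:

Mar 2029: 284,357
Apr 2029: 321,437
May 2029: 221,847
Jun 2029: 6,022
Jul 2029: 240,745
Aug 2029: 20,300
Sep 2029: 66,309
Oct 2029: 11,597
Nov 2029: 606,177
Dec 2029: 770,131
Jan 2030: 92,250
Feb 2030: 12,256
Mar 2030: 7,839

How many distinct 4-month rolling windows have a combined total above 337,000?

9

Mar 2029–Jun 2029: 284,357 + 321,437 + 221,847 + 6,022 = 833,663 (over)
Apr 2029–Jul 2029: 321,437 + 221,847 + 6,022 + 240,745 = 790,051 (over)
May 2029–Aug 2029: 221,847 + 6,022 + 240,745 + 20,300 = 488,914 (over)
Jun 2029–Sep 2029: 6,022 + 240,745 + 20,300 + 66,309 = 333,376 (under)
Jul 2029–Oct 2029: 240,745 + 20,300 + 66,309 + 11,597 = 338,951 (over)
Aug 2029–Nov 2029: 20,300 + 66,309 + 11,597 + 606,177 = 704,383 (over)
Sep 2029–Dec 2029: 66,309 + 11,597 + 606,177 + 770,131 = 1,454,214 (over)
Oct 2029–Jan 2030: 11,597 + 606,177 + 770,131 + 92,250 = 1,480,155 (over)
Nov 2029–Feb 2030: 606,177 + 770,131 + 92,250 + 12,256 = 1,480,814 (over)
Dec 2029–Mar 2030: 770,131 + 92,250 + 12,256 + 7,839 = 882,476 (over)
9 windows exceed the threshold.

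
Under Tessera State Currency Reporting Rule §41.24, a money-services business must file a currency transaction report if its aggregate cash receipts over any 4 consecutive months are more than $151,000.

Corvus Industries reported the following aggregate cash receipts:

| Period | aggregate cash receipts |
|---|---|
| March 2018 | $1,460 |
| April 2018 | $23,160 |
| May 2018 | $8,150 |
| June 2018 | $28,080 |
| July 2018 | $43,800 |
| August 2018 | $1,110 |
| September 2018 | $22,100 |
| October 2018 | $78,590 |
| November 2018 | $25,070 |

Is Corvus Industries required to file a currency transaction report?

No

March 2018–June 2018: $1,460 + $23,160 + $8,150 + $28,080 = $60,850 (under)
April 2018–July 2018: $23,160 + $8,150 + $28,080 + $43,800 = $103,190 (under)
May 2018–August 2018: $8,150 + $28,080 + $43,800 + $1,110 = $81,140 (under)
June 2018–September 2018: $28,080 + $43,800 + $1,110 + $22,100 = $95,090 (under)
July 2018–October 2018: $43,800 + $1,110 + $22,100 + $78,590 = $145,600 (under)
August 2018–November 2018: $1,110 + $22,100 + $78,590 + $25,070 = $126,870 (under)
No window exceeds $151,000.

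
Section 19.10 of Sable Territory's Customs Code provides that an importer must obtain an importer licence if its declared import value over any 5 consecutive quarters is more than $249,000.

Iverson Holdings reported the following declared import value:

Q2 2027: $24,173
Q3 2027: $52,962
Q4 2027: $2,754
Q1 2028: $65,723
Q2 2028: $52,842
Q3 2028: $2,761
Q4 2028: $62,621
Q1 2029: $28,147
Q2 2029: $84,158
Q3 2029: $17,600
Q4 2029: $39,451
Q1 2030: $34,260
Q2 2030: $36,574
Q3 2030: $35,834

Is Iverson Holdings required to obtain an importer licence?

No

Q2 2027–Q2 2028: $24,173 + $52,962 + $2,754 + $65,723 + $52,842 = $198,454 (under)
Q3 2027–Q3 2028: $52,962 + $2,754 + $65,723 + $52,842 + $2,761 = $177,042 (under)
Q4 2027–Q4 2028: $2,754 + $65,723 + $52,842 + $2,761 + $62,621 = $186,701 (under)
Q1 2028–Q1 2029: $65,723 + $52,842 + $2,761 + $62,621 + $28,147 = $212,094 (under)
Q2 2028–Q2 2029: $52,842 + $2,761 + $62,621 + $28,147 + $84,158 = $230,529 (under)
Q3 2028–Q3 2029: $2,761 + $62,621 + $28,147 + $84,158 + $17,600 = $195,287 (under)
Q4 2028–Q4 2029: $62,621 + $28,147 + $84,158 + $17,600 + $39,451 = $231,977 (under)
Q1 2029–Q1 2030: $28,147 + $84,158 + $17,600 + $39,451 + $34,260 = $203,616 (under)
Q2 2029–Q2 2030: $84,158 + $17,600 + $39,451 + $34,260 + $36,574 = $212,043 (under)
Q3 2029–Q3 2030: $17,600 + $39,451 + $34,260 + $36,574 + $35,834 = $163,719 (under)
No window exceeds $249,000.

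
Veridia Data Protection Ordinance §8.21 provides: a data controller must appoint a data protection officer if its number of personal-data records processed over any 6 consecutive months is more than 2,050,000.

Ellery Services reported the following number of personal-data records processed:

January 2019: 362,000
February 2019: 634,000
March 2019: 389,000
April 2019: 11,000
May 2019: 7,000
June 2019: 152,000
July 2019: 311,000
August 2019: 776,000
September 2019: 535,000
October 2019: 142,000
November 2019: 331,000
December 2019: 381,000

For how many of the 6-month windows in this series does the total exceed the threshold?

January 2019–June 2019: 362,000 + 634,000 + 389,000 + 11,000 + 7,000 + 152,000 = 1,555,000 (under)
February 2019–July 2019: 634,000 + 389,000 + 11,000 + 7,000 + 152,000 + 311,000 = 1,504,000 (under)
March 2019–August 2019: 389,000 + 11,000 + 7,000 + 152,000 + 311,000 + 776,000 = 1,646,000 (under)
April 2019–September 2019: 11,000 + 7,000 + 152,000 + 311,000 + 776,000 + 535,000 = 1,792,000 (under)
May 2019–October 2019: 7,000 + 152,000 + 311,000 + 776,000 + 535,000 + 142,000 = 1,923,000 (under)
June 2019–November 2019: 152,000 + 311,000 + 776,000 + 535,000 + 142,000 + 331,000 = 2,247,000 (over)
July 2019–December 2019: 311,000 + 776,000 + 535,000 + 142,000 + 331,000 + 381,000 = 2,476,000 (over)
2 windows exceed the threshold.

2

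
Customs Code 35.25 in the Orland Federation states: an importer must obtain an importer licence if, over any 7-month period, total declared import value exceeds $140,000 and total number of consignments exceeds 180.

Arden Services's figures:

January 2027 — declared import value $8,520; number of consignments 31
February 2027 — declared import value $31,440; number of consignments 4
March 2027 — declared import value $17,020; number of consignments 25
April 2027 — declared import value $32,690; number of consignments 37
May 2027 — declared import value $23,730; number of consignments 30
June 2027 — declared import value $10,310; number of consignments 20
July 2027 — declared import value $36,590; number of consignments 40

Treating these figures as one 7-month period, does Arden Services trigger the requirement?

Yes

Total declared import value: $8,520 + $31,440 + $17,020 + $32,690 + $23,730 + $10,310 + $36,590 = $160,300 (> $140,000).
Total number of consignments: 31 + 4 + 25 + 37 + 30 + 20 + 40 = 187 (> 180).
The test is 'and': both thresholds are exceeded.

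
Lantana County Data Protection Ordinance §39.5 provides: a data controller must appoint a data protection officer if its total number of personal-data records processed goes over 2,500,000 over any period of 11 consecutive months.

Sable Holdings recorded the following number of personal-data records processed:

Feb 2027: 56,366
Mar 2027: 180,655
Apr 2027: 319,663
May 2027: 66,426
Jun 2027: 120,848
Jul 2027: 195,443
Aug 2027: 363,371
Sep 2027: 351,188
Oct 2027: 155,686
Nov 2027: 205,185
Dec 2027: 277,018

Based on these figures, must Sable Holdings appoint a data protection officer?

Total number of personal-data records processed: 56,366 + 180,655 + 319,663 + 66,426 + 120,848 + 195,443 + 363,371 + 351,188 + 155,686 + 205,185 + 277,018 = 2,291,849.
2,291,849 ≤ 2,500,000, so the threshold is not exceeded.

No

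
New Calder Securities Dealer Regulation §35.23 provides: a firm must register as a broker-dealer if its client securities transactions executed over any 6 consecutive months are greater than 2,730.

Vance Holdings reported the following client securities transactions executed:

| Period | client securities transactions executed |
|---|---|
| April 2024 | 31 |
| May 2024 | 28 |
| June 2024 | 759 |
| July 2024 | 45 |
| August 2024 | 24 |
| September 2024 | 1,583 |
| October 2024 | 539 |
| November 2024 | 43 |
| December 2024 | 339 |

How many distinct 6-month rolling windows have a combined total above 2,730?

2

April 2024–September 2024: 31 + 28 + 759 + 45 + 24 + 1,583 = 2,470 (under)
May 2024–October 2024: 28 + 759 + 45 + 24 + 1,583 + 539 = 2,978 (over)
June 2024–November 2024: 759 + 45 + 24 + 1,583 + 539 + 43 = 2,993 (over)
July 2024–December 2024: 45 + 24 + 1,583 + 539 + 43 + 339 = 2,573 (under)
2 windows exceed the threshold.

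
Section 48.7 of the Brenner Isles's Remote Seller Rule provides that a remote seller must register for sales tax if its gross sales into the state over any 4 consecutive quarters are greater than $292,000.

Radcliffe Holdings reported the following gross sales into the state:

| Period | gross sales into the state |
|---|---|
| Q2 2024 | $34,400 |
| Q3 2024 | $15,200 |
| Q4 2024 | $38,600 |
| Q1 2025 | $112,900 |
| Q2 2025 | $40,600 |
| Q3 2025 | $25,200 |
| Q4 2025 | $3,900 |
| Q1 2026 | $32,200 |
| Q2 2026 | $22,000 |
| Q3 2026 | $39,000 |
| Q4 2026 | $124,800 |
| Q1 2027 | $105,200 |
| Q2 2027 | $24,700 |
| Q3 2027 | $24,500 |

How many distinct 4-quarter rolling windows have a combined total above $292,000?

Q2 2024–Q1 2025: $34,400 + $15,200 + $38,600 + $112,900 = $201,100 (under)
Q3 2024–Q2 2025: $15,200 + $38,600 + $112,900 + $40,600 = $207,300 (under)
Q4 2024–Q3 2025: $38,600 + $112,900 + $40,600 + $25,200 = $217,300 (under)
Q1 2025–Q4 2025: $112,900 + $40,600 + $25,200 + $3,900 = $182,600 (under)
Q2 2025–Q1 2026: $40,600 + $25,200 + $3,900 + $32,200 = $101,900 (under)
Q3 2025–Q2 2026: $25,200 + $3,900 + $32,200 + $22,000 = $83,300 (under)
Q4 2025–Q3 2026: $3,900 + $32,200 + $22,000 + $39,000 = $97,100 (under)
Q1 2026–Q4 2026: $32,200 + $22,000 + $39,000 + $124,800 = $218,000 (under)
Q2 2026–Q1 2027: $22,000 + $39,000 + $124,800 + $105,200 = $291,000 (under)
Q3 2026–Q2 2027: $39,000 + $124,800 + $105,200 + $24,700 = $293,700 (over)
Q4 2026–Q3 2027: $124,800 + $105,200 + $24,700 + $24,500 = $279,200 (under)
1 window exceeds the threshold.

1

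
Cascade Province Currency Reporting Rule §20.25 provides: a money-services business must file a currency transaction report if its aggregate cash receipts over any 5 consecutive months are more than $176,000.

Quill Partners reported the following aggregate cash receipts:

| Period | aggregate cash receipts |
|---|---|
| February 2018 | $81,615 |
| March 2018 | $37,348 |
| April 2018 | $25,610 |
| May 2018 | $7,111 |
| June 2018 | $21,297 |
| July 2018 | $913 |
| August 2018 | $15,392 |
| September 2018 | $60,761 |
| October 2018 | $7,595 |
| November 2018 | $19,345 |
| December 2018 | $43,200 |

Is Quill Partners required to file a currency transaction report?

No

February 2018–June 2018: $81,615 + $37,348 + $25,610 + $7,111 + $21,297 = $172,981 (under)
March 2018–July 2018: $37,348 + $25,610 + $7,111 + $21,297 + $913 = $92,279 (under)
April 2018–August 2018: $25,610 + $7,111 + $21,297 + $913 + $15,392 = $70,323 (under)
May 2018–September 2018: $7,111 + $21,297 + $913 + $15,392 + $60,761 = $105,474 (under)
June 2018–October 2018: $21,297 + $913 + $15,392 + $60,761 + $7,595 = $105,958 (under)
July 2018–November 2018: $913 + $15,392 + $60,761 + $7,595 + $19,345 = $104,006 (under)
August 2018–December 2018: $15,392 + $60,761 + $7,595 + $19,345 + $43,200 = $146,293 (under)
No window exceeds $176,000.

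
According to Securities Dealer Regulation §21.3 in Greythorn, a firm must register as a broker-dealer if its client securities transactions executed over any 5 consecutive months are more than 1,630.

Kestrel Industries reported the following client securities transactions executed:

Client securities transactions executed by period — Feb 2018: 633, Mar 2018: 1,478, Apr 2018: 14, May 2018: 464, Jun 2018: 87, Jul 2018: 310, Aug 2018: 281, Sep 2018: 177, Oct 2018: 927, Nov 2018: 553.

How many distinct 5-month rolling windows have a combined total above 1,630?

Feb 2018–Jun 2018: 633 + 1,478 + 14 + 464 + 87 = 2,676 (over)
Mar 2018–Jul 2018: 1,478 + 14 + 464 + 87 + 310 = 2,353 (over)
Apr 2018–Aug 2018: 14 + 464 + 87 + 310 + 281 = 1,156 (under)
May 2018–Sep 2018: 464 + 87 + 310 + 281 + 177 = 1,319 (under)
Jun 2018–Oct 2018: 87 + 310 + 281 + 177 + 927 = 1,782 (over)
Jul 2018–Nov 2018: 310 + 281 + 177 + 927 + 553 = 2,248 (over)
4 windows exceed the threshold.

4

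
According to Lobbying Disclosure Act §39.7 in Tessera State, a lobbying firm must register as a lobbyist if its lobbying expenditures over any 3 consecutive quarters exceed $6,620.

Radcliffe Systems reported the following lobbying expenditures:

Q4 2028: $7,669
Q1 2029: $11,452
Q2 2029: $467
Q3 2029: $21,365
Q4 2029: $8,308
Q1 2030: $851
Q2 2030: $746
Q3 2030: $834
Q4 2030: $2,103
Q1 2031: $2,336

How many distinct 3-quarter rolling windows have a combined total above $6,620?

5

Q4 2028–Q2 2029: $7,669 + $11,452 + $467 = $19,588 (over)
Q1 2029–Q3 2029: $11,452 + $467 + $21,365 = $33,284 (over)
Q2 2029–Q4 2029: $467 + $21,365 + $8,308 = $30,140 (over)
Q3 2029–Q1 2030: $21,365 + $8,308 + $851 = $30,524 (over)
Q4 2029–Q2 2030: $8,308 + $851 + $746 = $9,905 (over)
Q1 2030–Q3 2030: $851 + $746 + $834 = $2,431 (under)
Q2 2030–Q4 2030: $746 + $834 + $2,103 = $3,683 (under)
Q3 2030–Q1 2031: $834 + $2,103 + $2,336 = $5,273 (under)
5 windows exceed the threshold.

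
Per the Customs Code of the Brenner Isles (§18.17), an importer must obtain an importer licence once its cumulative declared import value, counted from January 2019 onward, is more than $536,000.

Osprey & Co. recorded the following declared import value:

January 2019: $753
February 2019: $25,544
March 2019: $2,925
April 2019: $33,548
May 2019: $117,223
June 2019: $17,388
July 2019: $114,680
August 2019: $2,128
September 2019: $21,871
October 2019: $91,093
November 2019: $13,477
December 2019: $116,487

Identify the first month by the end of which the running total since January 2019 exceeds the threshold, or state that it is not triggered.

Through January 2019: $753
Through February 2019: $26,297
Through March 2019: $29,222
Through April 2019: $62,770
Through May 2019: $179,993
Through June 2019: $197,381
Through July 2019: $312,061
Through August 2019: $314,189
Through September 2019: $336,060
Through October 2019: $427,153
Through November 2019: $440,630
Through December 2019: $557,117 ← exceeds threshold

December 2019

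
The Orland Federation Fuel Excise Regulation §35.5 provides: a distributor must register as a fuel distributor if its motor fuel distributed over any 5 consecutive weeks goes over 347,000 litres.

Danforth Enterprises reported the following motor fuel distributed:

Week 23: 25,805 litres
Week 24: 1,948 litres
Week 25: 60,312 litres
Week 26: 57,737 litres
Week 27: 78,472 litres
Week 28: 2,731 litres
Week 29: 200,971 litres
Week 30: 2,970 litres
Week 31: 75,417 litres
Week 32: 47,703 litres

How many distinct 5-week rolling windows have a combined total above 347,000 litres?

2

Week 23–Week 27: 25,805 litres + 1,948 litres + 60,312 litres + 57,737 litres + 78,472 litres = 224,274 litres (under)
Week 24–Week 28: 1,948 litres + 60,312 litres + 57,737 litres + 78,472 litres + 2,731 litres = 201,200 litres (under)
Week 25–Week 29: 60,312 litres + 57,737 litres + 78,472 litres + 2,731 litres + 200,971 litres = 400,223 litres (over)
Week 26–Week 30: 57,737 litres + 78,472 litres + 2,731 litres + 200,971 litres + 2,970 litres = 342,881 litres (under)
Week 27–Week 31: 78,472 litres + 2,731 litres + 200,971 litres + 2,970 litres + 75,417 litres = 360,561 litres (over)
Week 28–Week 32: 2,731 litres + 200,971 litres + 2,970 litres + 75,417 litres + 47,703 litres = 329,792 litres (under)
2 windows exceed the threshold.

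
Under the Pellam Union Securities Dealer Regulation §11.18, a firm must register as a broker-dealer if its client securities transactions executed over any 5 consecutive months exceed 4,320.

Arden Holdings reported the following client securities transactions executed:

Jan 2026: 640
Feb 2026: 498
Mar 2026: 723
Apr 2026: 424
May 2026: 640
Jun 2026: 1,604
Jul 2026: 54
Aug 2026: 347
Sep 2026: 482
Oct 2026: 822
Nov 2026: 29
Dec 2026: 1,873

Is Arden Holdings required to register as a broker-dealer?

No

Jan 2026–May 2026: 640 + 498 + 723 + 424 + 640 = 2,925 (under)
Feb 2026–Jun 2026: 498 + 723 + 424 + 640 + 1,604 = 3,889 (under)
Mar 2026–Jul 2026: 723 + 424 + 640 + 1,604 + 54 = 3,445 (under)
Apr 2026–Aug 2026: 424 + 640 + 1,604 + 54 + 347 = 3,069 (under)
May 2026–Sep 2026: 640 + 1,604 + 54 + 347 + 482 = 3,127 (under)
Jun 2026–Oct 2026: 1,604 + 54 + 347 + 482 + 822 = 3,309 (under)
Jul 2026–Nov 2026: 54 + 347 + 482 + 822 + 29 = 1,734 (under)
Aug 2026–Dec 2026: 347 + 482 + 822 + 29 + 1,873 = 3,553 (under)
No window exceeds 4,320.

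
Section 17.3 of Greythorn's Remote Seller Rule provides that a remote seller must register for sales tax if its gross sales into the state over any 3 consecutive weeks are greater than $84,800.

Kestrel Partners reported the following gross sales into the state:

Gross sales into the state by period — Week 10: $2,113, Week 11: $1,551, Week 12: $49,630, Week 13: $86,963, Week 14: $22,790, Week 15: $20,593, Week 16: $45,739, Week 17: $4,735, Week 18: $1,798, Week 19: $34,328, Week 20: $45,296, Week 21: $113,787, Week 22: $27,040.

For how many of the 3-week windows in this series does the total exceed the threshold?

Week 10–Week 12: $2,113 + $1,551 + $49,630 = $53,294 (under)
Week 11–Week 13: $1,551 + $49,630 + $86,963 = $138,144 (over)
Week 12–Week 14: $49,630 + $86,963 + $22,790 = $159,383 (over)
Week 13–Week 15: $86,963 + $22,790 + $20,593 = $130,346 (over)
Week 14–Week 16: $22,790 + $20,593 + $45,739 = $89,122 (over)
Week 15–Week 17: $20,593 + $45,739 + $4,735 = $71,067 (under)
Week 16–Week 18: $45,739 + $4,735 + $1,798 = $52,272 (under)
Week 17–Week 19: $4,735 + $1,798 + $34,328 = $40,861 (under)
Week 18–Week 20: $1,798 + $34,328 + $45,296 = $81,422 (under)
Week 19–Week 21: $34,328 + $45,296 + $113,787 = $193,411 (over)
Week 20–Week 22: $45,296 + $113,787 + $27,040 = $186,123 (over)
6 windows exceed the threshold.

6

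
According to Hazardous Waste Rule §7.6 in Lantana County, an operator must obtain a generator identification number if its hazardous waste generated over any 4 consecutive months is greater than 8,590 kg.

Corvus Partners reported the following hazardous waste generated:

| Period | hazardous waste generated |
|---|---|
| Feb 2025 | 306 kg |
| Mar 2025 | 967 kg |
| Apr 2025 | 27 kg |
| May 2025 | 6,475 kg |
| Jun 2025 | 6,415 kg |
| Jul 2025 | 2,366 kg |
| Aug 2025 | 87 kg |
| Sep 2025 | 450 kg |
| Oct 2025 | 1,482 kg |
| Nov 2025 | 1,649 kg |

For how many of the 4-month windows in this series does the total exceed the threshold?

Feb 2025–May 2025: 306 kg + 967 kg + 27 kg + 6,475 kg = 7,775 kg (under)
Mar 2025–Jun 2025: 967 kg + 27 kg + 6,475 kg + 6,415 kg = 13,884 kg (over)
Apr 2025–Jul 2025: 27 kg + 6,475 kg + 6,415 kg + 2,366 kg = 15,283 kg (over)
May 2025–Aug 2025: 6,475 kg + 6,415 kg + 2,366 kg + 87 kg = 15,343 kg (over)
Jun 2025–Sep 2025: 6,415 kg + 2,366 kg + 87 kg + 450 kg = 9,318 kg (over)
Jul 2025–Oct 2025: 2,366 kg + 87 kg + 450 kg + 1,482 kg = 4,385 kg (under)
Aug 2025–Nov 2025: 87 kg + 450 kg + 1,482 kg + 1,649 kg = 3,668 kg (under)
4 windows exceed the threshold.

4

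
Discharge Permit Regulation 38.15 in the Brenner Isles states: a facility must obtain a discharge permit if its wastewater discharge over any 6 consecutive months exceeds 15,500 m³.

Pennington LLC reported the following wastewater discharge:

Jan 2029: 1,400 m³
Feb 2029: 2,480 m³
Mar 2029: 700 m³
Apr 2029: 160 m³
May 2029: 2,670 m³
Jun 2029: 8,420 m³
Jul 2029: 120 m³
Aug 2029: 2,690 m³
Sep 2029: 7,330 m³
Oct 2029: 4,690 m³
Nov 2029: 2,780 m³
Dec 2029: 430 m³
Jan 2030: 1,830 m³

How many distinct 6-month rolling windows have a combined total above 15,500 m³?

6

Jan 2029–Jun 2029: 1,400 m³ + 2,480 m³ + 700 m³ + 160 m³ + 2,670 m³ + 8,420 m³ = 15,830 m³ (over)
Feb 2029–Jul 2029: 2,480 m³ + 700 m³ + 160 m³ + 2,670 m³ + 8,420 m³ + 120 m³ = 14,550 m³ (under)
Mar 2029–Aug 2029: 700 m³ + 160 m³ + 2,670 m³ + 8,420 m³ + 120 m³ + 2,690 m³ = 14,760 m³ (under)
Apr 2029–Sep 2029: 160 m³ + 2,670 m³ + 8,420 m³ + 120 m³ + 2,690 m³ + 7,330 m³ = 21,390 m³ (over)
May 2029–Oct 2029: 2,670 m³ + 8,420 m³ + 120 m³ + 2,690 m³ + 7,330 m³ + 4,690 m³ = 25,920 m³ (over)
Jun 2029–Nov 2029: 8,420 m³ + 120 m³ + 2,690 m³ + 7,330 m³ + 4,690 m³ + 2,780 m³ = 26,030 m³ (over)
Jul 2029–Dec 2029: 120 m³ + 2,690 m³ + 7,330 m³ + 4,690 m³ + 2,780 m³ + 430 m³ = 18,040 m³ (over)
Aug 2029–Jan 2030: 2,690 m³ + 7,330 m³ + 4,690 m³ + 2,780 m³ + 430 m³ + 1,830 m³ = 19,750 m³ (over)
6 windows exceed the threshold.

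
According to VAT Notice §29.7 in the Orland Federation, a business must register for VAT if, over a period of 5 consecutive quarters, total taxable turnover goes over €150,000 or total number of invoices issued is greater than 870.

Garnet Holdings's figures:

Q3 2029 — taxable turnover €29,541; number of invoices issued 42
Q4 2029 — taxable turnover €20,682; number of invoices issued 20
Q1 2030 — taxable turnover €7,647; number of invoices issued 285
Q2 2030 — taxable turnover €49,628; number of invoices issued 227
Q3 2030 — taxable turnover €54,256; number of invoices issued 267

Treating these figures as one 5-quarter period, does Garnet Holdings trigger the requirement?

Yes

Total taxable turnover: €29,541 + €20,682 + €7,647 + €49,628 + €54,256 = €161,754 (> €150,000).
Total number of invoices issued: 42 + 20 + 285 + 227 + 267 = 841 (≤ 870).
The test is 'or': at least one threshold is exceeded.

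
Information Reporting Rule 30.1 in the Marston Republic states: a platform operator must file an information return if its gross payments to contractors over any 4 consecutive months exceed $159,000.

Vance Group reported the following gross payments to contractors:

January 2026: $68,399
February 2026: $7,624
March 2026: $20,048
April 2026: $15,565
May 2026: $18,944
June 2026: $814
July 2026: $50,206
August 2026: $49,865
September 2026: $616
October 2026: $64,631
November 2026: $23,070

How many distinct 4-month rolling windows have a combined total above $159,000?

1

January 2026–April 2026: $68,399 + $7,624 + $20,048 + $15,565 = $111,636 (under)
February 2026–May 2026: $7,624 + $20,048 + $15,565 + $18,944 = $62,181 (under)
March 2026–June 2026: $20,048 + $15,565 + $18,944 + $814 = $55,371 (under)
April 2026–July 2026: $15,565 + $18,944 + $814 + $50,206 = $85,529 (under)
May 2026–August 2026: $18,944 + $814 + $50,206 + $49,865 = $119,829 (under)
June 2026–September 2026: $814 + $50,206 + $49,865 + $616 = $101,501 (under)
July 2026–October 2026: $50,206 + $49,865 + $616 + $64,631 = $165,318 (over)
August 2026–November 2026: $49,865 + $616 + $64,631 + $23,070 = $138,182 (under)
1 window exceeds the threshold.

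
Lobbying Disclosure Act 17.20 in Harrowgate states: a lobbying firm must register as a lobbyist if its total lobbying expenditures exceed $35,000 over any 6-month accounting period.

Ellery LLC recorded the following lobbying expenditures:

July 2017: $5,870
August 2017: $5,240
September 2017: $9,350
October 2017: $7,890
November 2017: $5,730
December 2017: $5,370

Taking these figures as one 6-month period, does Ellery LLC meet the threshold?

Yes

Total lobbying expenditures: $5,870 + $5,240 + $9,350 + $7,890 + $5,730 + $5,370 = $39,450.
$39,450 > $35,000, so the threshold is exceeded.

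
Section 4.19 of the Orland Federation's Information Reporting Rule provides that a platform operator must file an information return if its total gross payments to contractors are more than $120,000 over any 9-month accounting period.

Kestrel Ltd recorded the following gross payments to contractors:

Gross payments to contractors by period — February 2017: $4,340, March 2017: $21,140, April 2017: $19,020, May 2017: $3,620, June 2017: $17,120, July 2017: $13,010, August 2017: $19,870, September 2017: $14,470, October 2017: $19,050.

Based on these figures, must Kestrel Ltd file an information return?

Total gross payments to contractors: $4,340 + $21,140 + $19,020 + $3,620 + $17,120 + $13,010 + $19,870 + $14,470 + $19,050 = $131,640.
$131,640 > $120,000, so the threshold is exceeded.

Yes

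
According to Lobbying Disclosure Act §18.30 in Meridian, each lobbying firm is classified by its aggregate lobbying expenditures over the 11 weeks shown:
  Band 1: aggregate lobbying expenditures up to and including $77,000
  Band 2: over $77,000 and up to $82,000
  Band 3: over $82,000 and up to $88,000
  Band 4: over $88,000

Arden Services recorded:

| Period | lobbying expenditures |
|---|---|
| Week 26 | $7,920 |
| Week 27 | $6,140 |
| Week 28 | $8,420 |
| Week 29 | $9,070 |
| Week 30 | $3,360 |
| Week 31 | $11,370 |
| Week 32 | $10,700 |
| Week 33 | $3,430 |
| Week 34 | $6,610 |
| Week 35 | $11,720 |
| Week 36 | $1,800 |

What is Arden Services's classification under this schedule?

Band 2

Aggregate lobbying expenditures: $7,920 + $6,140 + $8,420 + $9,070 + $3,360 + $11,370 + $10,700 + $3,430 + $6,610 + $11,720 + $1,800 = $80,540.
$77,000 < $80,540 ≤ $82,000, so Band 2 applies.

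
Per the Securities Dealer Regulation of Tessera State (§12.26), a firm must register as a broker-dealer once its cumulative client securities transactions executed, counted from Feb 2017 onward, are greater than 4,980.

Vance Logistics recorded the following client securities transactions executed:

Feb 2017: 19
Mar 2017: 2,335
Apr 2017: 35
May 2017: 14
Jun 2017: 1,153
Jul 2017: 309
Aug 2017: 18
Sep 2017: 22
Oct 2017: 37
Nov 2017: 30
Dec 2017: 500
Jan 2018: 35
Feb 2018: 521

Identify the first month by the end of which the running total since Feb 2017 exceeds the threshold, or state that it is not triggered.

Through Feb 2017: 19
Through Mar 2017: 2,354
Through Apr 2017: 2,389
Through May 2017: 2,403
Through Jun 2017: 3,556
Through Jul 2017: 3,865
Through Aug 2017: 3,883
Through Sep 2017: 3,905
Through Oct 2017: 3,942
Through Nov 2017: 3,972
Through Dec 2017: 4,472
Through Jan 2018: 4,507
Through Feb 2018: 5,028 ← exceeds threshold

Feb 2018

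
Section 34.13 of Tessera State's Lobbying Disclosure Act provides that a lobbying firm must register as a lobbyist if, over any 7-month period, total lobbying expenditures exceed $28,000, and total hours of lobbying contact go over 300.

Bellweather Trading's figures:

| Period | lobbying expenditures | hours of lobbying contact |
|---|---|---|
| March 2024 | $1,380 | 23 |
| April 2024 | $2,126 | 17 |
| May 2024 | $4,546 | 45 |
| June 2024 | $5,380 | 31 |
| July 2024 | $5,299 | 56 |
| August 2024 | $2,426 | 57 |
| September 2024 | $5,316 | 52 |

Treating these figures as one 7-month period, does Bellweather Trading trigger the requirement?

Total lobbying expenditures: $1,380 + $2,126 + $4,546 + $5,380 + $5,299 + $2,426 + $5,316 = $26,473 (≤ $28,000).
Total hours of lobbying contact: 23 + 17 + 45 + 31 + 56 + 57 + 52 = 281 (≤ 300).
The test is 'and': the rule requires both, and at least one is not exceeded.

No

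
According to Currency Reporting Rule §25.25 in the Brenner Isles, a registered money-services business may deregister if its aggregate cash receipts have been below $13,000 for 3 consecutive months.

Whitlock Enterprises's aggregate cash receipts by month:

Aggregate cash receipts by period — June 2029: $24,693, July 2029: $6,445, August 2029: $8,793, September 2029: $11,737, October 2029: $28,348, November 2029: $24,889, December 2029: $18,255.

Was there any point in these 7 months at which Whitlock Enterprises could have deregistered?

Yes

Months below $13,000: July 2029, August 2029, September 2029.
Longest run of consecutive months below the threshold: 3.
3 ≥ 3, so Whitlock Enterprises became eligible.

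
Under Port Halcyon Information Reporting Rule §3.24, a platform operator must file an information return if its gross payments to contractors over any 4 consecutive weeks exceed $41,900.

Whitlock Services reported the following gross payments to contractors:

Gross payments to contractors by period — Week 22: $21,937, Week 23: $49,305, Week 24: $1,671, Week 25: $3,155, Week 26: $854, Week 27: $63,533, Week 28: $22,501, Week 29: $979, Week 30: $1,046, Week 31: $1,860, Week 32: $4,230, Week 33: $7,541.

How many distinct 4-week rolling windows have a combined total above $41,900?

6

Week 22–Week 25: $21,937 + $49,305 + $1,671 + $3,155 = $76,068 (over)
Week 23–Week 26: $49,305 + $1,671 + $3,155 + $854 = $54,985 (over)
Week 24–Week 27: $1,671 + $3,155 + $854 + $63,533 = $69,213 (over)
Week 25–Week 28: $3,155 + $854 + $63,533 + $22,501 = $90,043 (over)
Week 26–Week 29: $854 + $63,533 + $22,501 + $979 = $87,867 (over)
Week 27–Week 30: $63,533 + $22,501 + $979 + $1,046 = $88,059 (over)
Week 28–Week 31: $22,501 + $979 + $1,046 + $1,860 = $26,386 (under)
Week 29–Week 32: $979 + $1,046 + $1,860 + $4,230 = $8,115 (under)
Week 30–Week 33: $1,046 + $1,860 + $4,230 + $7,541 = $14,677 (under)
6 windows exceed the threshold.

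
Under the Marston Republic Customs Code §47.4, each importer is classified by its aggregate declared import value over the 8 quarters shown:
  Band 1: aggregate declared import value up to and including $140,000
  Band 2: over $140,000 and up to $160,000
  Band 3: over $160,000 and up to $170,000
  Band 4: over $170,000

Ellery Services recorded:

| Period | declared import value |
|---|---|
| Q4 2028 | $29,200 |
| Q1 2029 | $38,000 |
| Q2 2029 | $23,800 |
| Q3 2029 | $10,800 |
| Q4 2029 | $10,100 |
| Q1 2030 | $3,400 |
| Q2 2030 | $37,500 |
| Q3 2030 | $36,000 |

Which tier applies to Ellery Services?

Aggregate declared import value: $29,200 + $38,000 + $23,800 + $10,800 + $10,100 + $3,400 + $37,500 + $36,000 = $188,800.
$188,800 > $170,000, so Band 4 applies.

Band 4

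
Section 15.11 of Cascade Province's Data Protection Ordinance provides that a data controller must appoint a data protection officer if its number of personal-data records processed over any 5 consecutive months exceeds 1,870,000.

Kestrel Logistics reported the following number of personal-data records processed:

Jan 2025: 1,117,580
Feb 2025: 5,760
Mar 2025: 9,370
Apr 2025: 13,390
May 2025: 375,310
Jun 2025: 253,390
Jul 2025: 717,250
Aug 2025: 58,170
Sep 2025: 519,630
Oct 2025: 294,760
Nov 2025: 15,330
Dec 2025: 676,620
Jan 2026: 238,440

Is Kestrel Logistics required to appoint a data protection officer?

Jan 2025–May 2025: 1,117,580 + 5,760 + 9,370 + 13,390 + 375,310 = 1,521,410 (under)
Feb 2025–Jun 2025: 5,760 + 9,370 + 13,390 + 375,310 + 253,390 = 657,220 (under)
Mar 2025–Jul 2025: 9,370 + 13,390 + 375,310 + 253,390 + 717,250 = 1,368,710 (under)
Apr 2025–Aug 2025: 13,390 + 375,310 + 253,390 + 717,250 + 58,170 = 1,417,510 (under)
May 2025–Sep 2025: 375,310 + 253,390 + 717,250 + 58,170 + 519,630 = 1,923,750 (over)
Jun 2025–Oct 2025: 253,390 + 717,250 + 58,170 + 519,630 + 294,760 = 1,843,200 (under)
Jul 2025–Nov 2025: 717,250 + 58,170 + 519,630 + 294,760 + 15,330 = 1,605,140 (under)
Aug 2025–Dec 2025: 58,170 + 519,630 + 294,760 + 15,330 + 676,620 = 1,564,510 (under)
Sep 2025–Jan 2026: 519,630 + 294,760 + 15,330 + 676,620 + 238,440 = 1,744,780 (under)
At least one window exceeds 1,870,000.

Yes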